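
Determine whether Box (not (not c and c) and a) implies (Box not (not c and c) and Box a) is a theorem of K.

Tableau for the negation not (Box (not (not c and c) and a) implies (Box not (not c and c) and Box a)):
1. not (Box (not (not c and c) and a) implies (Box not (not c and c) and Box a)), 0
2. Box (not (not c and c) and a), 0
3. not (Box not (not c and c) and Box a), 0
4. not Box a, 0
5. not a, 1
6. not (not c and c) and a, 1
7. not (not c and c), 1
8. a, 1
Accessibility: 0R1
Branch closes: a and not a both at 1.
All branches of the negation close; one closing branch shown above.

Yes, valid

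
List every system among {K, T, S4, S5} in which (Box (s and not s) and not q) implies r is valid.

T, S4, S5

T-tableau for the negation not ((Box (s and not s) and not q) implies r):
1. not ((Box (s and not s) and not q) implies r), w0
2. Box (s and not s) and not q, w0
3. not r, w0
4. Box (s and not s), w0
5. not q, w0
6. s and not s, w0
7. s, w0
8. not s, w0
Accessibility: w0Rw0
Branch closes: s and not s both at w0.
Every branch closes (one shown): valid in T, hence also in S4, S5 (every theorem of T is a theorem of S4 and S5).
K-tableau for the negation not ((Box (s and not s) and not q) implies r):
1. not ((Box (s and not s) and not q) implies r), w0
2. Box (s and not s) and not q, w0
3. not r, w0
4. Box (s and not s), w0
5. not q, w0
Complete open branch: countermodel on a K-frame, so not valid in K.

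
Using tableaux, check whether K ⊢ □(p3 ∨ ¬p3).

Tableau for the negation ¬□(p3 ∨ ¬p3):
1. ¬□(p3 ∨ ¬p3), u
2. ¬(p3 ∨ ¬p3), v   [¬□-rule on 1: fresh world v, uRv]
3. ¬p3, v   [¬∨-rule on 2]
4. p3, v   [¬∨-rule on 2]
Accessibility: uRv
Branch closes: p3 and ¬p3 both at v.
All branches of the negation close; one closing branch shown above.

Valid in K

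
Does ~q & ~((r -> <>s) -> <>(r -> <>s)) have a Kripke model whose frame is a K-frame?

Satisfiable (open branch found)

1. ~q & ~((r -> <>s) -> <>(r -> <>s)), 0
2. ~q, 0
3. ~((r -> <>s) -> <>(r -> <>s)), 0
4. r -> <>s, 0
5. ~<>(r -> <>s), 0
6. <>s, 0
7. s, 1
8. ~(r -> <>s), 1
9. r, 1
10. ~<>s, 1
Accessibility: 0R1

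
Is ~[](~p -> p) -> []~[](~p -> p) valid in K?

Tableau for the negation ~(~[](~p -> p) -> []~[](~p -> p)):
1. ~(~[](~p -> p) -> []~[](~p -> p)), u
2. ~[](~p -> p), u
3. ~[]~[](~p -> p), u
4. ~(~p -> p), v
5. ~p, v
6. [](~p -> p), w
Accessibility: uRv, uRw
The negation has an open branch (countermodel exists).

No, not valid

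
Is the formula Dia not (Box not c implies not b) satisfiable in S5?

1. Dia not (Box not c implies not b), 0
2. not (Box not c implies not b), 1
3. Box not c, 1
4. b, 1
5. not c, 0
6. not c, 1
Accessibility: 0R0, 0R1, 1R0, 1R1

Satisfiable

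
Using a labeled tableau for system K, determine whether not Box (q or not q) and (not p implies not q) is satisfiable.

Unsatisfiable

1. not Box (q or not q) and (not p implies not q), w0
2. not Box (q or not q), w0   [and-rule on 1]
3. not p implies not q, w0   [and-rule on 1]
4. not q, w0   [implies-rule on 3 (branches; this branch)]
5. not (q or not q), w1   [neg-Box-rule on 2: fresh world w1, w0Rw1]
6. not q, w1   [neg-or-rule on 5]
7. q, w1   [neg-or-rule on 5]
Accessibility: w0Rw1
Branch closes: q and not q both at w1.
(One branch shown.) All branches close.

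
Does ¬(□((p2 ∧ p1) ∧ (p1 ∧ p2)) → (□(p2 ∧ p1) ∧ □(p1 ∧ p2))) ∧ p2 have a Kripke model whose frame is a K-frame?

Unsatisfiable

1. ¬(□((p2 ∧ p1) ∧ (p1 ∧ p2)) → (□(p2 ∧ p1) ∧ □(p1 ∧ p2))) ∧ p2, u
2. ¬(□((p2 ∧ p1) ∧ (p1 ∧ p2)) → (□(p2 ∧ p1) ∧ □(p1 ∧ p2))), u   [∧-rule on 1]
3. p2, u   [∧-rule on 1]
4. □((p2 ∧ p1) ∧ (p1 ∧ p2)), u   [¬→-rule on 2]
5. ¬(□(p2 ∧ p1) ∧ □(p1 ∧ p2)), u   [¬→-rule on 2]
6. ¬□(p1 ∧ p2), u   [¬∧-rule on 5 (branches; this branch)]
7. ¬(p1 ∧ p2), v   [¬□-rule on 6: fresh world v, uRv]
8. (p2 ∧ p1) ∧ (p1 ∧ p2), v   [□-rule on 4 via uRv]
9. p2 ∧ p1, v   [∧-rule on 8]
10. p1 ∧ p2, v   [∧-rule on 8]
11. p2, v   [∧-rule on 9]
12. p1, v   [∧-rule on 9]
13. ¬p2, v   [¬∧-rule on 7 (branches; this branch)]
Accessibility: uRv
Branch closes: p2 and ¬p2 both at v.
Every branch closes; the branch above is one of them.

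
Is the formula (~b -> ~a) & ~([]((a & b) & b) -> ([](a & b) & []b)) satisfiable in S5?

1. (~b -> ~a) & ~([]((a & b) & b) -> ([](a & b) & []b)), 0
2. ~b -> ~a, 0
3. ~([]((a & b) & b) -> ([](a & b) & []b)), 0
4. []((a & b) & b), 0
5. ~([](a & b) & []b), 0
6. (a & b) & b, 0
7. a & b, 0
8. b, 0
9. a, 0
10. ~[](a & b), 0
11. ~(a & b), 1
12. (a & b) & b, 1
13. a & b, 1
14. b, 1
15. a, 1
16. ~b, 1
Accessibility: 0R0, 0R1, 1R0, 1R1
Branch closes: b and ~b both at 1.
Every branch closes; the branch above is one of them.

Unsatisfiable (every branch closes)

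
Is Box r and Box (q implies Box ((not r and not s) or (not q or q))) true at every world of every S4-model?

Not valid

Tableau for the negation not (Box r and Box (q implies Box ((not r and not s) or (not q or q)))):
1. not (Box r and Box (q implies Box ((not r and not s) or (not q or q)))), w0
2. not Box r, w0   [neg-and-rule on 1 (branches; this branch)]
3. not r, w1   [neg-Box-rule on 2: fresh world w1, w0Rw1]
Accessibility: w0Rw0, w0Rw1, w1Rw1
The negation has an open branch (countermodel exists).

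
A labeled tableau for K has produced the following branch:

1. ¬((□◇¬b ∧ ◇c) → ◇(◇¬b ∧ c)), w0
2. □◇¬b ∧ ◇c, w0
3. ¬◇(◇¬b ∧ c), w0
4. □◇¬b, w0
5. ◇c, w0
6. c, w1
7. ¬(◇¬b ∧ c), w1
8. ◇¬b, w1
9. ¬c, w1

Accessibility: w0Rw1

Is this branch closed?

Both c and ¬c appear at w1.

Closed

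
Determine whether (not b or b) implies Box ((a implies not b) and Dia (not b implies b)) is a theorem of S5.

No, not valid

Tableau for the negation not ((not b or b) implies Box ((a implies not b) and Dia (not b implies b))):
1. not ((not b or b) implies Box ((a implies not b) and Dia (not b implies b))), 0
2. not b or b, 0
3. not Box ((a implies not b) and Dia (not b implies b)), 0
4. b, 0
5. not ((a implies not b) and Dia (not b implies b)), 1
6. not (a implies not b), 1
7. a, 1
8. b, 1
Accessibility: 0R0, 0R1, 1R0, 1R1
The negation has an open branch (countermodel exists).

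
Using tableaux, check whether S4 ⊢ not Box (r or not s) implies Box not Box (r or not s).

Tableau for the negation not (not Box (r or not s) implies Box not Box (r or not s)):
1. not (not Box (r or not s) implies Box not Box (r or not s)), u
2. not Box (r or not s), u
3. not Box not Box (r or not s), u
4. not (r or not s), v
5. not r, v
6. s, v
7. Box (r or not s), w
8. r or not s, w
9. not s, w
Accessibility: uRu, uRv, uRw, vRv, wRw
The negation has an open branch (countermodel exists).

No, not valid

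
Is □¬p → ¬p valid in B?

Yes, valid

Tableau for the negation ¬(□¬p → ¬p):
1. ¬(□¬p → ¬p), 0
2. □¬p, 0   [¬→-rule on 1]
3. p, 0   [¬→-rule on 1]
4. ¬p, 0   [□-rule on 2 via 0R0]
Accessibility: 0R0
Branch closes: p and ¬p both at 0.
All branches of the negation close; one closing branch shown above.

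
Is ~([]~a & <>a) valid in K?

Tableau for the negation []~a & <>a:
1. []~a & <>a, u
2. []~a, u   [&-rule on 1]
3. <>a, u   [&-rule on 1]
4. a, v   [<>-rule on 3: fresh world v, uRv]
5. ~a, v   [[]-rule on 2 via uRv]
Accessibility: uRv
Branch closes: a and ~a both at v.
Every branch of the negation's tableau closes; the branch above is one of them.

Valid in K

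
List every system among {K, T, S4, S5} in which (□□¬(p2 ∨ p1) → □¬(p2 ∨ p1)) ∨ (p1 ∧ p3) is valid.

T, S4, S5

T-tableau for the negation ¬((□□¬(p2 ∨ p1) → □¬(p2 ∨ p1)) ∨ (p1 ∧ p3)):
1. ¬((□□¬(p2 ∨ p1) → □¬(p2 ∨ p1)) ∨ (p1 ∧ p3)), w0
2. ¬(□□¬(p2 ∨ p1) → □¬(p2 ∨ p1)), w0
3. ¬(p1 ∧ p3), w0
4. □□¬(p2 ∨ p1), w0
5. ¬□¬(p2 ∨ p1), w0
6. □¬(p2 ∨ p1), w0
7. ¬(p2 ∨ p1), w0
8. ¬p2, w0
9. ¬p1, w0
10. ¬p3, w0
11. p2 ∨ p1, w1
12. □¬(p2 ∨ p1), w1
13. ¬(p2 ∨ p1), w1
14. ¬p2, w1
15. ¬p1, w1
16. p1, w1
Accessibility: w0Rw0, w0Rw1, w1Rw1
Branch closes: p1 and ¬p1 both at w1.
Every branch closes (one shown): valid in T, hence also in S4, S5 (every theorem of T is a theorem of S4 and S5).
K-tableau for the negation ¬((□□¬(p2 ∨ p1) → □¬(p2 ∨ p1)) ∨ (p1 ∧ p3)):
1. ¬((□□¬(p2 ∨ p1) → □¬(p2 ∨ p1)) ∨ (p1 ∧ p3)), w0
2. ¬(□□¬(p2 ∨ p1) → □¬(p2 ∨ p1)), w0
3. ¬(p1 ∧ p3), w0
4. □□¬(p2 ∨ p1), w0
5. ¬□¬(p2 ∨ p1), w0
6. ¬p3, w0
7. p2 ∨ p1, w1
8. □¬(p2 ∨ p1), w1
9. p1, w1
Accessibility: w0Rw1
Complete open branch: countermodel on a K-frame, so not valid in K.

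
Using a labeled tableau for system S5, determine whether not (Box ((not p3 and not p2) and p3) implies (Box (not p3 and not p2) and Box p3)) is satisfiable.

Unsatisfiable

1. not (Box ((not p3 and not p2) and p3) implies (Box (not p3 and not p2) and Box p3)), u
2. Box ((not p3 and not p2) and p3), u
3. not (Box (not p3 and not p2) and Box p3), u
4. (not p3 and not p2) and p3, u
5. not p3 and not p2, u
6. p3, u
7. not p3, u
8. not p2, u
Accessibility: uRu
Branch closes: p3 and not p3 both at u.
All branches of the tableau close; one closing branch shown above.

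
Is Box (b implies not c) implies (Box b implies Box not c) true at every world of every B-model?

Valid in B

Tableau for the negation not (Box (b implies not c) implies (Box b implies Box not c)):
1. not (Box (b implies not c) implies (Box b implies Box not c)), 0
2. Box (b implies not c), 0
3. not (Box b implies Box not c), 0
4. Box b, 0
5. not Box not c, 0
6. b implies not c, 0
7. b, 0
8. not c, 0
9. c, 1
10. b implies not c, 1
11. b, 1
12. not c, 1
Accessibility: 0R0, 0R1, 1R0, 1R1
Branch closes: c and not c both at 1.
All branches of the negation close; one closing branch shown above.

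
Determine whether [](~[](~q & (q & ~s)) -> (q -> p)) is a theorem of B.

Tableau for the negation ~[](~[](~q & (q & ~s)) -> (q -> p)):
1. ~[](~[](~q & (q & ~s)) -> (q -> p)), u
2. ~(~[](~q & (q & ~s)) -> (q -> p)), v
3. ~[](~q & (q & ~s)), v
4. ~(q -> p), v
5. q, v
6. ~p, v
7. ~(~q & (q & ~s)), w
8. ~(q & ~s), w
9. s, w
Accessibility: uRu, uRv, vRu, vRv, vRw, wRv, wRw
The negation has an open branch (countermodel exists).

Not valid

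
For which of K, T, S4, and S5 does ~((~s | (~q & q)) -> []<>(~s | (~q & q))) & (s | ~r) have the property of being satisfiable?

S5-tableau for the formula:
1. ~((~s | (~q & q)) -> []<>(~s | (~q & q))) & (s | ~r), 0
2. ~((~s | (~q & q)) -> []<>(~s | (~q & q))), 0
3. s | ~r, 0
4. ~s | (~q & q), 0
5. ~[]<>(~s | (~q & q)), 0
6. ~r, 0
7. ~s, 0
8. ~<>(~s | (~q & q)), 1
9. ~(~s | (~q & q)), 0
10. s, 0
11. ~(~q & q), 0
Accessibility: 0R0, 0R1, 1R0, 1R1
Branch closes: s and ~s both at 0.
Every branch closes (one shown): unsatisfiable in S5.
S4-tableau for the formula:
1. ~((~s | (~q & q)) -> []<>(~s | (~q & q))) & (s | ~r), 0
2. ~((~s | (~q & q)) -> []<>(~s | (~q & q))), 0
3. s | ~r, 0
4. ~s | (~q & q), 0
5. ~[]<>(~s | (~q & q)), 0
6. ~r, 0
7. ~s, 0
8. ~<>(~s | (~q & q)), 1
9. ~(~s | (~q & q)), 1
10. s, 1
11. ~(~q & q), 1
12. ~q, 1
Accessibility: 0R0, 0R1, 1R1
Complete open branch: satisfiable in S4, hence also in K, T (this S4-model is also a K-model and a T-model).

K, T, S4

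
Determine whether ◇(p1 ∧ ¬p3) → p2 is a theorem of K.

Tableau for the negation ¬(◇(p1 ∧ ¬p3) → p2):
1. ¬(◇(p1 ∧ ¬p3) → p2), 0
2. ◇(p1 ∧ ¬p3), 0   [¬→-rule on 1]
3. ¬p2, 0   [¬→-rule on 1]
4. p1 ∧ ¬p3, 1   [◇-rule on 2: fresh world 1, 0R1]
5. p1, 1   [∧-rule on 4]
6. ¬p3, 1   [∧-rule on 4]
Accessibility: 0R1
The negation has an open branch (countermodel exists).

Invalid (countermodel exists)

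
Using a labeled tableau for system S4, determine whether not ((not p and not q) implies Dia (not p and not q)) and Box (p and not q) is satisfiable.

Unsatisfiable

1. not ((not p and not q) implies Dia (not p and not q)) and Box (p and not q), 0
2. not ((not p and not q) implies Dia (not p and not q)), 0
3. Box (p and not q), 0
4. not p and not q, 0
5. not Dia (not p and not q), 0
6. not p, 0
7. not q, 0
8. p and not q, 0
9. p, 0
Accessibility: 0R0
Branch closes: p and not p both at 0.
Every branch closes; the branch above is one of them.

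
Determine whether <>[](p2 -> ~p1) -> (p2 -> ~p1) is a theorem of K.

No, not valid

Tableau for the negation ~(<>[](p2 -> ~p1) -> (p2 -> ~p1)):
1. ~(<>[](p2 -> ~p1) -> (p2 -> ~p1)), u
2. <>[](p2 -> ~p1), u   [~->-rule on 1]
3. ~(p2 -> ~p1), u   [~->-rule on 1]
4. p2, u   [~->-rule on 3]
5. p1, u   [~->-rule on 3]
6. [](p2 -> ~p1), v   [<>-rule on 2: fresh world v, uRv]
Accessibility: uRv
The negation has an open branch (countermodel exists).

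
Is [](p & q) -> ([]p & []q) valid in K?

Tableau for the negation ~([](p & q) -> ([]p & []q)):
1. ~([](p & q) -> ([]p & []q)), w0
2. [](p & q), w0
3. ~([]p & []q), w0
4. ~[]q, w0
5. ~q, w1
6. p & q, w1
7. p, w1
8. q, w1
Accessibility: w0Rw1
Branch closes: q and ~q both at w1.
Every branch of the negation's tableau closes; the branch above is one of them.

Yes, valid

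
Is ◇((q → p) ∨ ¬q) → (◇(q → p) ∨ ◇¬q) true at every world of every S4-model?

Yes, valid

Tableau for the negation ¬(◇((q → p) ∨ ¬q) → (◇(q → p) ∨ ◇¬q)):
1. ¬(◇((q → p) ∨ ¬q) → (◇(q → p) ∨ ◇¬q)), u
2. ◇((q → p) ∨ ¬q), u
3. ¬(◇(q → p) ∨ ◇¬q), u
4. ¬◇(q → p), u
5. ¬◇¬q, u
6. ¬(q → p), u
7. q, u
8. ¬p, u
9. (q → p) ∨ ¬q, v
10. ¬(q → p), v
11. q, v
12. ¬p, v
13. q → p, v
14. p, v
Accessibility: uRu, uRv, vRv
Branch closes: p and ¬p both at v.
All branches of the negation close; one closing branch shown above.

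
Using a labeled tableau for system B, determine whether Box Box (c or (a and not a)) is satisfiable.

1. Box Box (c or (a and not a)), w0
2. Box (c or (a and not a)), w0
3. c or (a and not a), w0
4. c, w0
Accessibility: w0Rw0

Yes, satisfiable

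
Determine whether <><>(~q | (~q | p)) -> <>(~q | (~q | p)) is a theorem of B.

Not valid

Tableau for the negation ~(<><>(~q | (~q | p)) -> <>(~q | (~q | p))):
1. ~(<><>(~q | (~q | p)) -> <>(~q | (~q | p))), 0
2. <><>(~q | (~q | p)), 0
3. ~<>(~q | (~q | p)), 0
4. ~(~q | (~q | p)), 0
5. q, 0
6. ~(~q | p), 0
7. ~p, 0
8. <>(~q | (~q | p)), 1
9. ~(~q | (~q | p)), 1
10. q, 1
11. ~(~q | p), 1
12. ~p, 1
13. ~q | (~q | p), 2
14. ~q | p, 2
15. p, 2
Accessibility: 0R0, 0R1, 1R0, 1R1, 1R2, 2R1, 2R2
The negation has an open branch (countermodel exists).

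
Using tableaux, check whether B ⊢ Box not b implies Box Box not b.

Not valid

Tableau for the negation not (Box not b implies Box Box not b):
1. not (Box not b implies Box Box not b), 0
2. Box not b, 0
3. not Box Box not b, 0
4. not b, 0
5. not Box not b, 1
6. not b, 1
7. b, 2
Accessibility: 0R0, 0R1, 1R0, 1R1, 1R2, 2R1, 2R2
The negation has an open branch (countermodel exists).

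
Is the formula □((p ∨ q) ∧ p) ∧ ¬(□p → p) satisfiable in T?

No, unsatisfiable

1. □((p ∨ q) ∧ p) ∧ ¬(□p → p), 0
2. □((p ∨ q) ∧ p), 0
3. ¬(□p → p), 0
4. □p, 0
5. ¬p, 0
6. (p ∨ q) ∧ p, 0
7. p ∨ q, 0
8. p, 0
Accessibility: 0R0
Branch closes: p and ¬p both at 0.
All branches of the tableau close; one closing branch shown above.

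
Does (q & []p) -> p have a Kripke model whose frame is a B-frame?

1. (q & []p) -> p, u
2. p, u
Accessibility: uRu

Satisfiable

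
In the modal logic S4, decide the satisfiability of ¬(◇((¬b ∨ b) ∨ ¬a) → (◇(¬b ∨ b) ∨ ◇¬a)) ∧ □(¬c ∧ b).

1. ¬(◇((¬b ∨ b) ∨ ¬a) → (◇(¬b ∨ b) ∨ ◇¬a)) ∧ □(¬c ∧ b), w0
2. ¬(◇((¬b ∨ b) ∨ ¬a) → (◇(¬b ∨ b) ∨ ◇¬a)), w0
3. □(¬c ∧ b), w0
4. ◇((¬b ∨ b) ∨ ¬a), w0
5. ¬(◇(¬b ∨ b) ∨ ◇¬a), w0
6. ¬◇(¬b ∨ b), w0
7. ¬◇¬a, w0
8. ¬c ∧ b, w0
9. ¬c, w0
10. b, w0
11. ¬(¬b ∨ b), w0
12. ¬b, w0
Accessibility: w0Rw0
Branch closes: b and ¬b both at w0.
(One branch shown.) All branches close.

Unsatisfiable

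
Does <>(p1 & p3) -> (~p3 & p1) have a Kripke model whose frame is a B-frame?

Satisfiable

1. <>(p1 & p3) -> (~p3 & p1), u
2. ~p3 & p1, u
3. ~p3, u
4. p1, u
Accessibility: uRu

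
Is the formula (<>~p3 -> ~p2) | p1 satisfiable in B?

Satisfiable (open branch found)

1. (<>~p3 -> ~p2) | p1, 0
2. p1, 0
Accessibility: 0R0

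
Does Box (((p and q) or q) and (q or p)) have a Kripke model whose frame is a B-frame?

1. Box (((p and q) or q) and (q or p)), 0
2. ((p and q) or q) and (q or p), 0
3. (p and q) or q, 0
4. q or p, 0
5. q, 0
6. p, 0
Accessibility: 0R0

Satisfiable (open branch found)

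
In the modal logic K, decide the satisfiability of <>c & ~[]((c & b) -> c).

Unsatisfiable

1. <>c & ~[]((c & b) -> c), u
2. <>c, u   [&-rule on 1]
3. ~[]((c & b) -> c), u   [&-rule on 1]
4. c, v   [<>-rule on 2: fresh world v, uRv]
5. ~((c & b) -> c), w   [~[]-rule on 3: fresh world w, uRw]
6. c & b, w   [~->-rule on 5]
7. ~c, w   [~->-rule on 5]
8. c, w   [&-rule on 6]
9. b, w   [&-rule on 6]
Accessibility: uRv, uRw
Branch closes: c and ~c both at w.
All branches of the tableau close; one closing branch shown above.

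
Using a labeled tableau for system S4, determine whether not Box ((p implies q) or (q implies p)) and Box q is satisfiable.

1. not Box ((p implies q) or (q implies p)) and Box q, w0
2. not Box ((p implies q) or (q implies p)), w0   [and-rule on 1]
3. Box q, w0   [and-rule on 1]
4. q, w0   [Box-rule on 3 via w0Rw0]
5. not ((p implies q) or (q implies p)), w1   [neg-Box-rule on 2: fresh world w1, w0Rw1]
6. not (p implies q), w1   [neg-or-rule on 5]
7. not (q implies p), w1   [neg-or-rule on 5]
8. p, w1   [neg-implies-rule on 6]
9. not q, w1   [neg-implies-rule on 6]
10. q, w1   [neg-implies-rule on 7]
11. not p, w1   [neg-implies-rule on 7]
Accessibility: w0Rw0, w0Rw1, w1Rw1
Branch closes: q and not q both at w1.
All branches of the tableau close; one closing branch shown above.

Unsatisfiable (every branch closes)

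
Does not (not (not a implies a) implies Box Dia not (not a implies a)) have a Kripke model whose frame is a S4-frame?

1. not (not (not a implies a) implies Box Dia not (not a implies a)), 0
2. not (not a implies a), 0
3. not Box Dia not (not a implies a), 0
4. not a, 0
5. not Dia not (not a implies a), 1
6. not a implies a, 1
7. a, 1
Accessibility: 0R0, 0R1, 1R1

Satisfiable (open branch found)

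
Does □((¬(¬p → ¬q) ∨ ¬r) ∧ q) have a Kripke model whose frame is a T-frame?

Satisfiable (open branch found)

1. □((¬(¬p → ¬q) ∨ ¬r) ∧ q), w0
2. (¬(¬p → ¬q) ∨ ¬r) ∧ q, w0
3. ¬(¬p → ¬q) ∨ ¬r, w0
4. q, w0
5. ¬r, w0
Accessibility: w0Rw0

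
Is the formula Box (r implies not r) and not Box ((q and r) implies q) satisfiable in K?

1. Box (r implies not r) and not Box ((q and r) implies q), 0
2. Box (r implies not r), 0
3. not Box ((q and r) implies q), 0
4. not ((q and r) implies q), 1
5. q and r, 1
6. not q, 1
7. q, 1
8. r, 1
Accessibility: 0R1
Branch closes: q and not q both at 1.
All branches of the tableau close; one closing branch shown above.

No, unsatisfiable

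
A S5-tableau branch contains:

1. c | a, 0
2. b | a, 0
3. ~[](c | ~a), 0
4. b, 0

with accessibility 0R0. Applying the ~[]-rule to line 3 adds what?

a fresh world 1 with 0R1, and ~(c | ~a) at 1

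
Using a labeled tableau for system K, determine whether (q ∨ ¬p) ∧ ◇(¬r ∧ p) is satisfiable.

Satisfiable (open branch found)

1. (q ∨ ¬p) ∧ ◇(¬r ∧ p), 0
2. q ∨ ¬p, 0
3. ◇(¬r ∧ p), 0
4. ¬p, 0
5. ¬r ∧ p, 1
6. ¬r, 1
7. p, 1
Accessibility: 0R1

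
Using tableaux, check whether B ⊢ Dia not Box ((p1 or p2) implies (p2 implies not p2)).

Tableau for the negation not Dia not Box ((p1 or p2) implies (p2 implies not p2)):
1. not Dia not Box ((p1 or p2) implies (p2 implies not p2)), 0
2. Box ((p1 or p2) implies (p2 implies not p2)), 0
3. (p1 or p2) implies (p2 implies not p2), 0
4. p2 implies not p2, 0
5. not p2, 0
Accessibility: 0R0
The negation has an open branch (countermodel exists).

Not valid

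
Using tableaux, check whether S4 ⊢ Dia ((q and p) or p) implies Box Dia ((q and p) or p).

Tableau for the negation not (Dia ((q and p) or p) implies Box Dia ((q and p) or p)):
1. not (Dia ((q and p) or p) implies Box Dia ((q and p) or p)), 0
2. Dia ((q and p) or p), 0
3. not Box Dia ((q and p) or p), 0
4. (q and p) or p, 1
5. p, 1
6. not Dia ((q and p) or p), 2
7. not ((q and p) or p), 2
8. not (q and p), 2
9. not p, 2
Accessibility: 0R0, 0R1, 0R2, 1R1, 2R2
The negation has an open branch (countermodel exists).

Not valid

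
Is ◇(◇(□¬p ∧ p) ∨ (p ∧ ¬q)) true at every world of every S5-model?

Not valid

Tableau for the negation ¬◇(◇(□¬p ∧ p) ∨ (p ∧ ¬q)):
1. ¬◇(◇(□¬p ∧ p) ∨ (p ∧ ¬q)), u
2. ¬(◇(□¬p ∧ p) ∨ (p ∧ ¬q)), u   [¬◇-rule on 1 via uRu]
3. ¬◇(□¬p ∧ p), u   [¬∨-rule on 2]
4. ¬(p ∧ ¬q), u   [¬∨-rule on 2]
5. ¬(□¬p ∧ p), u   [¬◇-rule on 3 via uRu]
6. q, u   [¬∧-rule on 4 (branches; this branch)]
7. ¬p, u   [¬∧-rule on 5 (branches; this branch)]
Accessibility: uRu
The negation has an open branch (countermodel exists).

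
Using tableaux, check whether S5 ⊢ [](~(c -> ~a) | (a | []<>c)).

Tableau for the negation ~[](~(c -> ~a) | (a | []<>c)):
1. ~[](~(c -> ~a) | (a | []<>c)), u
2. ~(~(c -> ~a) | (a | []<>c)), v   [~[]-rule on 1: fresh world v, uRv]
3. c -> ~a, v   [~|-rule on 2]
4. ~(a | []<>c), v   [~|-rule on 2]
5. ~a, v   [~|-rule on 4]
6. ~[]<>c, v   [~|-rule on 4]
7. ~<>c, w   [~[]-rule on 6: fresh world w, vRw]
8. ~c, u   [~<>-rule on 7 via wRu]
9. ~c, v   [~<>-rule on 7 via wRv]
10. ~c, w   [~<>-rule on 7 via wRw]
Accessibility: uRu, uRv, uRw, vRu, vRv, vRw, wRu, wRv, wRw
The negation has an open branch (countermodel exists).

No, not valid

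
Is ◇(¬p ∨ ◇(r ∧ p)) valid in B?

Tableau for the negation ¬◇(¬p ∨ ◇(r ∧ p)):
1. ¬◇(¬p ∨ ◇(r ∧ p)), 0
2. ¬(¬p ∨ ◇(r ∧ p)), 0
3. p, 0
4. ¬◇(r ∧ p), 0
5. ¬(r ∧ p), 0
6. ¬r, 0
Accessibility: 0R0
The negation has an open branch (countermodel exists).

Invalid (countermodel exists)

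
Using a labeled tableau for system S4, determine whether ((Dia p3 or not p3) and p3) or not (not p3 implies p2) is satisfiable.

1. ((Dia p3 or not p3) and p3) or not (not p3 implies p2), 0
2. not (not p3 implies p2), 0
3. not p3, 0
4. not p2, 0
Accessibility: 0R0

Satisfiable (open branch found)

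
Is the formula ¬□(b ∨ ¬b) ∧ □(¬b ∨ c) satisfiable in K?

1. ¬□(b ∨ ¬b) ∧ □(¬b ∨ c), u
2. ¬□(b ∨ ¬b), u   [∧-rule on 1]
3. □(¬b ∨ c), u   [∧-rule on 1]
4. ¬(b ∨ ¬b), v   [¬□-rule on 2: fresh world v, uRv]
5. ¬b, v   [¬∨-rule on 4]
6. b, v   [¬∨-rule on 4]
Accessibility: uRv
Branch closes: b and ¬b both at v.
All branches of the tableau close; one closing branch shown above.

Unsatisfiable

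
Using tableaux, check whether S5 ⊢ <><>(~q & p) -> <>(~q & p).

Valid

Tableau for the negation ~(<><>(~q & p) -> <>(~q & p)):
1. ~(<><>(~q & p) -> <>(~q & p)), w0
2. <><>(~q & p), w0
3. ~<>(~q & p), w0
4. ~(~q & p), w0
5. ~p, w0
6. <>(~q & p), w1
7. ~(~q & p), w1
8. ~p, w1
9. ~q & p, w2
10. ~q, w2
11. p, w2
12. ~(~q & p), w2
13. ~p, w2
Accessibility: w0Rw0, w0Rw1, w0Rw2, w1Rw0, w1Rw1, w1Rw2, w2Rw0, w2Rw1, w2Rw2
Branch closes: p and ~p both at w2.
Every branch of the negation's tableau closes; the branch above is one of them.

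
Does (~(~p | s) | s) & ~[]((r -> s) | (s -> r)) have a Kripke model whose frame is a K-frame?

Unsatisfiable

1. (~(~p | s) | s) & ~[]((r -> s) | (s -> r)), 0
2. ~(~p | s) | s, 0   [&-rule on 1]
3. ~[]((r -> s) | (s -> r)), 0   [&-rule on 1]
4. ~(~p | s), 0   [|-rule on 2 (branches; this branch)]
5. p, 0   [~|-rule on 4]
6. ~s, 0   [~|-rule on 4]
7. ~((r -> s) | (s -> r)), 1   [~[]-rule on 3: fresh world 1, 0R1]
8. ~(r -> s), 1   [~|-rule on 7]
9. ~(s -> r), 1   [~|-rule on 7]
10. r, 1   [~->-rule on 8]
11. ~s, 1   [~->-rule on 8]
12. s, 1   [~->-rule on 9]
13. ~r, 1   [~->-rule on 9]
Accessibility: 0R1
Branch closes: s and ~s both at 1.
Every branch closes; the branch above is one of them.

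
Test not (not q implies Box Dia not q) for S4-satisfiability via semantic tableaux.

1. not (not q implies Box Dia not q), u
2. not q, u
3. not Box Dia not q, u
4. not Dia not q, v
5. q, v
Accessibility: uRu, uRv, vRv

Satisfiable (open branch found)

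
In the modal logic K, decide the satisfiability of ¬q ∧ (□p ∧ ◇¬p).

1. ¬q ∧ (□p ∧ ◇¬p), u
2. ¬q, u   [∧-rule on 1]
3. □p ∧ ◇¬p, u   [∧-rule on 1]
4. □p, u   [∧-rule on 3]
5. ◇¬p, u   [∧-rule on 3]
6. ¬p, v   [◇-rule on 5: fresh world v, uRv]
7. p, v   [□-rule on 4 via uRv]
Accessibility: uRv
Branch closes: p and ¬p both at v.
All branches of the tableau close; one closing branch shown above.

Unsatisfiable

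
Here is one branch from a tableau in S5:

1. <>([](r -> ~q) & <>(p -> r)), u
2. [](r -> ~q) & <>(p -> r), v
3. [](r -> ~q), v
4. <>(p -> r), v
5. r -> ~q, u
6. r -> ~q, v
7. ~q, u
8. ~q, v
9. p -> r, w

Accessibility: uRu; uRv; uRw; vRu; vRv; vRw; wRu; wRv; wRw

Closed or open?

No world carries both an atom and its negation.

Not closed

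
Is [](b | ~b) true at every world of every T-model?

Valid

Tableau for the negation ~[](b | ~b):
1. ~[](b | ~b), 0
2. ~(b | ~b), 1   [~[]-rule on 1: fresh world 1, 0R1]
3. ~b, 1   [~|-rule on 2]
4. b, 1   [~|-rule on 2]
Accessibility: 0R0, 0R1, 1R1
Branch closes: b and ~b both at 1.
All branches of the negation close; one closing branch shown above.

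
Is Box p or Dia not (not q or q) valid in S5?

Not valid

Tableau for the negation not (Box p or Dia not (not q or q)):
1. not (Box p or Dia not (not q or q)), u
2. not Box p, u   [neg-or-rule on 1]
3. not Dia not (not q or q), u   [neg-or-rule on 1]
4. not q or q, u   [neg-Dia-rule on 3 via uRu]
5. q, u   [or-rule on 4 (branches; this branch)]
6. not p, v   [neg-Box-rule on 2: fresh world v, uRv]
7. not q or q, v   [neg-Dia-rule on 3 via uRv]
8. q, v   [or-rule on 7 (branches; this branch)]
Accessibility: uRu, uRv, vRu, vRv
The negation has an open branch (countermodel exists).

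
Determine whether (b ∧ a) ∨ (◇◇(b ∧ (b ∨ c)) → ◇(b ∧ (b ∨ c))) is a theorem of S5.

Tableau for the negation ¬((b ∧ a) ∨ (◇◇(b ∧ (b ∨ c)) → ◇(b ∧ (b ∨ c)))):
1. ¬((b ∧ a) ∨ (◇◇(b ∧ (b ∨ c)) → ◇(b ∧ (b ∨ c)))), u
2. ¬(b ∧ a), u
3. ¬(◇◇(b ∧ (b ∨ c)) → ◇(b ∧ (b ∨ c))), u
4. ◇◇(b ∧ (b ∨ c)), u
5. ¬◇(b ∧ (b ∨ c)), u
6. ¬(b ∧ (b ∨ c)), u
7. ¬a, u
8. ¬(b ∨ c), u
9. ¬b, u
10. ¬c, u
11. ◇(b ∧ (b ∨ c)), v
12. ¬(b ∧ (b ∨ c)), v
13. ¬(b ∨ c), v
14. ¬b, v
15. ¬c, v
16. b ∧ (b ∨ c), w
17. b, w
18. b ∨ c, w
19. ¬(b ∧ (b ∨ c)), w
20. c, w
21. ¬(b ∨ c), w
22. ¬b, w
23. ¬c, w
Accessibility: uRu, uRv, uRw, vRu, vRv, vRw, wRu, wRv, wRw
Branch closes: b and ¬b both at w.
Every branch of the negation's tableau closes; the branch above is one of them.

Valid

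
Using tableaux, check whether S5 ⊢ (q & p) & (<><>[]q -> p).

Tableau for the negation ~((q & p) & (<><>[]q -> p)):
1. ~((q & p) & (<><>[]q -> p)), 0
2. ~(<><>[]q -> p), 0
3. <><>[]q, 0
4. ~p, 0
5. <>[]q, 1
6. []q, 2
7. q, 0
8. q, 1
9. q, 2
Accessibility: 0R0, 0R1, 0R2, 1R0, 1R1, 1R2, 2R0, 2R1, 2R2
The negation has an open branch (countermodel exists).

Invalid (countermodel exists)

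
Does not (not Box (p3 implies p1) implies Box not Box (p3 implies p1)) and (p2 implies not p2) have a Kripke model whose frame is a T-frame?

1. not (not Box (p3 implies p1) implies Box not Box (p3 implies p1)) and (p2 implies not p2), u
2. not (not Box (p3 implies p1) implies Box not Box (p3 implies p1)), u   [and-rule on 1]
3. p2 implies not p2, u   [and-rule on 1]
4. not Box (p3 implies p1), u   [neg-implies-rule on 2]
5. not Box not Box (p3 implies p1), u   [neg-implies-rule on 2]
6. not p2, u   [implies-rule on 3 (branches; this branch)]
7. not (p3 implies p1), v   [neg-Box-rule on 4: fresh world v, uRv]
8. p3, v   [neg-implies-rule on 7]
9. not p1, v   [neg-implies-rule on 7]
10. Box (p3 implies p1), w   [neg-Box-rule on 5: fresh world w, uRw]
11. p3 implies p1, w   [Box-rule on 10 via wRw]
12. p1, w   [implies-rule on 11 (branches; this branch)]
Accessibility: uRu, uRv, uRw, vRv, wRw

Satisfiable (open branch found)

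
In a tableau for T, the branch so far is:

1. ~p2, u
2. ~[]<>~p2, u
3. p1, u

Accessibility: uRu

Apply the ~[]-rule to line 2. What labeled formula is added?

a fresh world v with uRv, and ~<>~p2 at v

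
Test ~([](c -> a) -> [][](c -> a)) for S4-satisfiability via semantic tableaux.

1. ~([](c -> a) -> [][](c -> a)), w0
2. [](c -> a), w0
3. ~[][](c -> a), w0
4. c -> a, w0
5. a, w0
6. ~[](c -> a), w1
7. c -> a, w1
8. a, w1
9. ~(c -> a), w2
10. c, w2
11. ~a, w2
12. c -> a, w2
13. a, w2
Accessibility: w0Rw0, w0Rw1, w0Rw2, w1Rw1, w1Rw2, w2Rw2
Branch closes: a and ~a both at w2.
Every branch closes; the branch above is one of them.

Unsatisfiable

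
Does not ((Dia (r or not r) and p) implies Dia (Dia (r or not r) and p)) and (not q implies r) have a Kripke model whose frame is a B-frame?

1. not ((Dia (r or not r) and p) implies Dia (Dia (r or not r) and p)) and (not q implies r), u
2. not ((Dia (r or not r) and p) implies Dia (Dia (r or not r) and p)), u   [and-rule on 1]
3. not q implies r, u   [and-rule on 1]
4. Dia (r or not r) and p, u   [neg-implies-rule on 2]
5. not Dia (Dia (r or not r) and p), u   [neg-implies-rule on 2]
6. Dia (r or not r), u   [and-rule on 4]
7. p, u   [and-rule on 4]
8. not (Dia (r or not r) and p), u   [neg-Dia-rule on 5 via uRu]
9. r, u   [implies-rule on 3 (branches; this branch)]
10. not Dia (r or not r), u   [neg-and-rule on 8 (branches; this branch)]
11. not (r or not r), u   [neg-Dia-rule on 10 via uRu]
12. not r, u   [neg-or-rule on 11]
Accessibility: uRu
Branch closes: r and not r both at u.
All branches of the tableau close; one closing branch shown above.

Unsatisfiable (every branch closes)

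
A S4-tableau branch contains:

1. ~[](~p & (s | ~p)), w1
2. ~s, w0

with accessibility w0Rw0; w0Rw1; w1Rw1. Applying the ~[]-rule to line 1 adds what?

a fresh world w2 with w1Rw2, and ~(~p & (s | ~p)) at w2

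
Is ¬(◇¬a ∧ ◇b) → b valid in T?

No, not valid

Tableau for the negation ¬(¬(◇¬a ∧ ◇b) → b):
1. ¬(¬(◇¬a ∧ ◇b) → b), 0
2. ¬(◇¬a ∧ ◇b), 0
3. ¬b, 0
4. ¬◇b, 0
Accessibility: 0R0
The negation has an open branch (countermodel exists).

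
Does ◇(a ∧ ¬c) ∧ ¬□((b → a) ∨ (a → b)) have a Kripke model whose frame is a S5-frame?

1. ◇(a ∧ ¬c) ∧ ¬□((b → a) ∨ (a → b)), w0
2. ◇(a ∧ ¬c), w0
3. ¬□((b → a) ∨ (a → b)), w0
4. a ∧ ¬c, w1
5. a, w1
6. ¬c, w1
7. ¬((b → a) ∨ (a → b)), w2
8. ¬(b → a), w2
9. ¬(a → b), w2
10. b, w2
11. ¬a, w2
12. a, w2
13. ¬b, w2
Accessibility: w0Rw0, w0Rw1, w0Rw2, w1Rw0, w1Rw1, w1Rw2, w2Rw0, w2Rw1, w2Rw2
Branch closes: a and ¬a both at w2.
(One branch shown.) All branches close.

Unsatisfiable (every branch closes)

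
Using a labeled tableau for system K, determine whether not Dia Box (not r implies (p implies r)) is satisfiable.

1. not Dia Box (not r implies (p implies r)), 0

Yes, satisfiable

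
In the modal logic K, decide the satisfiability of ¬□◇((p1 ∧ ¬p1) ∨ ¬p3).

1. ¬□◇((p1 ∧ ¬p1) ∨ ¬p3), u
2. ¬◇((p1 ∧ ¬p1) ∨ ¬p3), v
Accessibility: uRv

Satisfiable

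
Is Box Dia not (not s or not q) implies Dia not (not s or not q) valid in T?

Yes, valid

Tableau for the negation not (Box Dia not (not s or not q) implies Dia not (not s or not q)):
1. not (Box Dia not (not s or not q) implies Dia not (not s or not q)), w0
2. Box Dia not (not s or not q), w0
3. not Dia not (not s or not q), w0
4. Dia not (not s or not q), w0
5. not s or not q, w0
6. not q, w0
7. not (not s or not q), w1
8. s, w1
9. q, w1
10. Dia not (not s or not q), w1
11. not s or not q, w1
12. not q, w1
Accessibility: w0Rw0, w0Rw1, w1Rw1
Branch closes: q and not q both at w1.
All branches of the negation close; one closing branch shown above.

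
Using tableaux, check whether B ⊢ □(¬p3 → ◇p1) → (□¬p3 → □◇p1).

Tableau for the negation ¬(□(¬p3 → ◇p1) → (□¬p3 → □◇p1)):
1. ¬(□(¬p3 → ◇p1) → (□¬p3 → □◇p1)), w0
2. □(¬p3 → ◇p1), w0
3. ¬(□¬p3 → □◇p1), w0
4. □¬p3, w0
5. ¬□◇p1, w0
6. ¬p3 → ◇p1, w0
7. ¬p3, w0
8. ◇p1, w0
9. ¬◇p1, w1
10. ¬p3 → ◇p1, w1
11. ¬p3, w1
12. ¬p1, w0
13. ¬p1, w1
14. ◇p1, w1
15. p1, w2
16. ¬p3 → ◇p1, w2
17. ¬p3, w2
18. ◇p1, w2
19. p1, w3
20. ¬p1, w3
Accessibility: w0Rw0, w0Rw1, w0Rw2, w1Rw0, w1Rw1, w1Rw3, w2Rw0, w2Rw2, w3Rw1, w3Rw3
Branch closes: p1 and ¬p1 both at w3.
Every branch of the negation's tableau closes; the branch above is one of them.

Valid in B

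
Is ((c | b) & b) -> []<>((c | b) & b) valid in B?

Tableau for the negation ~(((c | b) & b) -> []<>((c | b) & b)):
1. ~(((c | b) & b) -> []<>((c | b) & b)), w0
2. (c | b) & b, w0   [~->-rule on 1]
3. ~[]<>((c | b) & b), w0   [~->-rule on 1]
4. c | b, w0   [&-rule on 2]
5. b, w0   [&-rule on 2]
6. ~<>((c | b) & b), w1   [~[]-rule on 3: fresh world w1, w0Rw1]
7. ~((c | b) & b), w0   [~<>-rule on 6 via w1Rw0]
8. ~((c | b) & b), w1   [~<>-rule on 6 via w1Rw1]
9. ~(c | b), w0   [~&-rule on 7 (branches; this branch)]
10. ~c, w0   [~|-rule on 9]
11. ~b, w0   [~|-rule on 9]
Accessibility: w0Rw0, w0Rw1, w1Rw0, w1Rw1
Branch closes: b and ~b both at w0.
Every branch of the negation's tableau closes; the branch above is one of them.

Valid in B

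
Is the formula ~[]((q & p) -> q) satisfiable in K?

1. ~[]((q & p) -> q), w0
2. ~((q & p) -> q), w1
3. q & p, w1
4. ~q, w1
5. q, w1
6. p, w1
Accessibility: w0Rw1
Branch closes: q and ~q both at w1.
All branches of the tableau close; one closing branch shown above.

Unsatisfiable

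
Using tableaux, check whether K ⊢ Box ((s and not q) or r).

No, not valid

Tableau for the negation not Box ((s and not q) or r):
1. not Box ((s and not q) or r), u
2. not ((s and not q) or r), v
3. not (s and not q), v
4. not r, v
5. q, v
Accessibility: uRv
The negation has an open branch (countermodel exists).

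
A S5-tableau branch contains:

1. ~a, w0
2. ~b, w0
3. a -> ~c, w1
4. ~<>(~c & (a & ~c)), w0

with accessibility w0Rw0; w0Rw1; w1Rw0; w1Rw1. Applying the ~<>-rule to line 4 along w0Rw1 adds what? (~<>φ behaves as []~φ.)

~<>φ behaves as []~φ: propagate the negated body to each accessible world.

~(~c & (a & ~c)), w1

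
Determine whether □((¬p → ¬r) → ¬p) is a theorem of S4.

Tableau for the negation ¬□((¬p → ¬r) → ¬p):
1. ¬□((¬p → ¬r) → ¬p), w0
2. ¬((¬p → ¬r) → ¬p), w1
3. ¬p → ¬r, w1
4. p, w1
5. ¬r, w1
Accessibility: w0Rw0, w0Rw1, w1Rw1
The negation has an open branch (countermodel exists).

Not valid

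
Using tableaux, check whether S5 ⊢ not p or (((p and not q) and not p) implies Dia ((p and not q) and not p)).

Valid

Tableau for the negation not (not p or (((p and not q) and not p) implies Dia ((p and not q) and not p))):
1. not (not p or (((p and not q) and not p) implies Dia ((p and not q) and not p))), u
2. p, u
3. not (((p and not q) and not p) implies Dia ((p and not q) and not p)), u
4. (p and not q) and not p, u
5. not Dia ((p and not q) and not p), u
6. p and not q, u
7. not p, u
Accessibility: uRu
Branch closes: p and not p both at u.
Every branch of the negation's tableau closes; the branch above is one of them.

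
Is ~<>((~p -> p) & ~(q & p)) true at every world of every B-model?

Not valid

Tableau for the negation <>((~p -> p) & ~(q & p)):
1. <>((~p -> p) & ~(q & p)), u
2. (~p -> p) & ~(q & p), v
3. ~p -> p, v
4. ~(q & p), v
5. p, v
6. ~q, v
Accessibility: uRu, uRv, vRu, vRv
The negation has an open branch (countermodel exists).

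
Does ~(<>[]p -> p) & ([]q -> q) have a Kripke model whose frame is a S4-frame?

1. ~(<>[]p -> p) & ([]q -> q), u
2. ~(<>[]p -> p), u
3. []q -> q, u
4. <>[]p, u
5. ~p, u
6. q, u
7. []p, v
8. p, v
Accessibility: uRu, uRv, vRv

Satisfiable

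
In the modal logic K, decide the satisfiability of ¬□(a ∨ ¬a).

1. ¬□(a ∨ ¬a), 0
2. ¬(a ∨ ¬a), 1
3. ¬a, 1
4. a, 1
Accessibility: 0R1
Branch closes: a and ¬a both at 1.
All branches of the tableau close; one closing branch shown above.

Unsatisfiable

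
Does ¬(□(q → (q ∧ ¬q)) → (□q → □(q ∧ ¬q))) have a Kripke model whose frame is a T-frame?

Unsatisfiable

1. ¬(□(q → (q ∧ ¬q)) → (□q → □(q ∧ ¬q))), w0
2. □(q → (q ∧ ¬q)), w0
3. ¬(□q → □(q ∧ ¬q)), w0
4. □q, w0
5. ¬□(q ∧ ¬q), w0
6. q → (q ∧ ¬q), w0
7. q, w0
8. q ∧ ¬q, w0
9. ¬q, w0
Accessibility: w0Rw0
Branch closes: q and ¬q both at w0.
(One branch shown.) All branches close.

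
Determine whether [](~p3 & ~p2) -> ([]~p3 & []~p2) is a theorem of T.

Valid

Tableau for the negation ~([](~p3 & ~p2) -> ([]~p3 & []~p2)):
1. ~([](~p3 & ~p2) -> ([]~p3 & []~p2)), u
2. [](~p3 & ~p2), u   [~->-rule on 1]
3. ~([]~p3 & []~p2), u   [~->-rule on 1]
4. ~p3 & ~p2, u   [[]-rule on 2 via uRu]
5. ~p3, u   [&-rule on 4]
6. ~p2, u   [&-rule on 4]
7. ~[]~p2, u   [~&-rule on 3 (branches; this branch)]
8. p2, v   [~[]-rule on 7: fresh world v, uRv]
9. ~p3 & ~p2, v   [[]-rule on 2 via uRv]
10. ~p3, v   [&-rule on 9]
11. ~p2, v   [&-rule on 9]
Accessibility: uRu, uRv, vRv
Branch closes: p2 and ~p2 both at v.
All branches of the negation close; one closing branch shown above.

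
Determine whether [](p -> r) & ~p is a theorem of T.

Invalid (countermodel exists)

Tableau for the negation ~([](p -> r) & ~p):
1. ~([](p -> r) & ~p), u
2. p, u
Accessibility: uRu
The negation has an open branch (countermodel exists).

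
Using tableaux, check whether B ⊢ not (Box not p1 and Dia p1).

Tableau for the negation Box not p1 and Dia p1:
1. Box not p1 and Dia p1, u
2. Box not p1, u   [and-rule on 1]
3. Dia p1, u   [and-rule on 1]
4. not p1, u   [Box-rule on 2 via uRu]
5. p1, v   [Dia-rule on 3: fresh world v, uRv]
6. not p1, v   [Box-rule on 2 via uRv]
Accessibility: uRu, uRv, vRu, vRv
Branch closes: p1 and not p1 both at v.
Every branch of the negation's tableau closes; the branch above is one of them.

Valid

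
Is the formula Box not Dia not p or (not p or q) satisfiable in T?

Yes, satisfiable

1. Box not Dia not p or (not p or q), 0
2. not p or q, 0
3. q, 0
Accessibility: 0R0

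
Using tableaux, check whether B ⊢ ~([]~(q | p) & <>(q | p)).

Tableau for the negation []~(q | p) & <>(q | p):
1. []~(q | p) & <>(q | p), u
2. []~(q | p), u   [&-rule on 1]
3. <>(q | p), u   [&-rule on 1]
4. ~(q | p), u   [[]-rule on 2 via uRu]
5. ~q, u   [~|-rule on 4]
6. ~p, u   [~|-rule on 4]
7. q | p, v   [<>-rule on 3: fresh world v, uRv]
8. ~(q | p), v   [[]-rule on 2 via uRv]
9. ~q, v   [~|-rule on 8]
10. ~p, v   [~|-rule on 8]
11. p, v   [|-rule on 7 (branches; this branch)]
Accessibility: uRu, uRv, vRu, vRv
Branch closes: p and ~p both at v.
Every branch of the negation's tableau closes; the branch above is one of them.

Valid in B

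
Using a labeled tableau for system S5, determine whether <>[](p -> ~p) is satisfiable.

Yes, satisfiable

1. <>[](p -> ~p), u
2. [](p -> ~p), v   [<>-rule on 1: fresh world v, uRv]
3. p -> ~p, u   [[]-rule on 2 via vRu]
4. p -> ~p, v   [[]-rule on 2 via vRv]
5. ~p, u   [->-rule on 3 (branches; this branch)]
6. ~p, v   [->-rule on 4 (branches; this branch)]
Accessibility: uRu, uRv, vRu, vRv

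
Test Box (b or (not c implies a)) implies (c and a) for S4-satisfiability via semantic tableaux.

Yes, satisfiable

1. Box (b or (not c implies a)) implies (c and a), u
2. c and a, u
3. c, u
4. a, u
Accessibility: uRu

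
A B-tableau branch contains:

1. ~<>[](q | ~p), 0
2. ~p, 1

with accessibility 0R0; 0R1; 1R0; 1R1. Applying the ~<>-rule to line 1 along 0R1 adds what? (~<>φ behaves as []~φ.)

~<>φ behaves as []~φ: propagate the negated body to each accessible world.

~[](q | ~p), 1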